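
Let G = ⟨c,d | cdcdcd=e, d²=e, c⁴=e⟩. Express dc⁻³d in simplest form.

Multiply left to right, reducing at each step:
  d · c⁻³ = dc
  (dc) · d = c³dc³

Answer: c³dc³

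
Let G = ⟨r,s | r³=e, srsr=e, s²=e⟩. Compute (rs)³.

Compute successive powers of (rs), reducing at each step:
  (rs)²: (rs) · r = s;   s · s = e
  (rs)³: e · r = r;   r · s = rs

Answer: rs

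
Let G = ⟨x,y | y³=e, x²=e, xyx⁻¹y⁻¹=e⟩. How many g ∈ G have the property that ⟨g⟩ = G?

G is cyclic of order 6. An element generates G iff its order is 6, and a cyclic group of order 6 has exactly φ(6) = 2 such elements.

Answer: 2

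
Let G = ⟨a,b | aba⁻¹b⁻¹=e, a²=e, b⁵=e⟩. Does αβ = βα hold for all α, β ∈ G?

Each pair of generators commutes: a·b = ab = b·a. Since the generators pairwise commute, every element of G commutes with every other, so G is abelian.

Answer: Yes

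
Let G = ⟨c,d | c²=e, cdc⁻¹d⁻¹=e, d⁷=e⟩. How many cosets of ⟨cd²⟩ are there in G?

First find ord(cd²) by computing successive powers:
  (cd²)¹ = cd², (cd²)² = d⁴, (cd²)³ = cd⁶, (cd²)⁴ = d, (cd²)⁵ = cd³, (cd²)⁶ = d⁵, (cd²)⁷ = c, (cd²)⁸ = d², (cd²)⁹ = cd⁴, (cd²)¹⁰ = d⁶, (cd²)¹¹ = cd, (cd²)¹² = d³, (cd²)¹³ = cd⁵, (cd²)¹⁴ = e.
So |⟨cd²⟩| = ord(cd²) = 14. With |G| = 14, by Lagrange [G : ⟨cd²⟩] = 14/14 = 1.

Answer: 1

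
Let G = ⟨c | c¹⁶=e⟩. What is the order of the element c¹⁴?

Compute successive powers until reaching e:
  (c¹⁴)¹ = c¹⁴, (c¹⁴)² = c¹², (c¹⁴)³ = c¹⁰, (c¹⁴)⁴ = c⁸, (c¹⁴)⁵ = c⁶, (c¹⁴)⁶ = c⁴, (c¹⁴)⁷ = c², (c¹⁴)⁸ = e.
The smallest positive k with (c¹⁴)ᵏ = e is 8.

Answer: 8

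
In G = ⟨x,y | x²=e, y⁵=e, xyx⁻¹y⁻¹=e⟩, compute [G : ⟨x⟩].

First find ord(x) by computing successive powers:
  x¹ = x, x² = e.
So |⟨x⟩| = ord(x) = 2. With |G| = 10, by Lagrange [G : ⟨x⟩] = 10/2 = 5.

Answer: 5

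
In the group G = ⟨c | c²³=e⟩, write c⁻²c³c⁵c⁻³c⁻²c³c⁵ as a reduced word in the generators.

Multiply left to right, reducing at each step:
  (c²¹) · c³ = c
  c · c⁵ = c⁶
  (c⁶) · c⁻³ = c³
  (c³) · c⁻² = c
  c · c³ = c⁴
  (c⁴) · c⁵ = c⁹

Answer: c⁹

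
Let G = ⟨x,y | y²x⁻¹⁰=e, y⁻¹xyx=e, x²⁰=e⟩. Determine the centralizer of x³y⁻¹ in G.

⟨x³y⁻¹⟩ ⊆ C_G(x³y⁻¹) since powers of x³y⁻¹ commute with x³y⁻¹; so |C_G(x³y⁻¹)| ≥ |⟨x³y⁻¹⟩| = 4.
By orbit–stabilizer, |C_G(x³y⁻¹)| = |G| / |conj. class of x³y⁻¹| = 40 / 10 = 4.
The 4 elements commuting with x³y⁻¹ are {e, x¹⁰, x³y, x³y⁻¹}.

Answer: {e, x¹⁰, x³y, x³y⁻¹}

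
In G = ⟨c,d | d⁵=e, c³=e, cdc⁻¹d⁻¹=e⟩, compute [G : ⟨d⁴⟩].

First find ord(d⁴) by computing successive powers:
  (d⁴)¹ = d⁴, (d⁴)² = d³, (d⁴)³ = d², (d⁴)⁴ = d, (d⁴)⁵ = e.
So |⟨d⁴⟩| = ord(d⁴) = 5. With |G| = 15, by Lagrange [G : ⟨d⁴⟩] = 15/5 = 3.

Answer: 3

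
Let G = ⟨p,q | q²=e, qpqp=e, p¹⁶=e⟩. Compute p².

Compute successive powers of p, reducing at each step:
  p²: p · p = p²

Answer: p²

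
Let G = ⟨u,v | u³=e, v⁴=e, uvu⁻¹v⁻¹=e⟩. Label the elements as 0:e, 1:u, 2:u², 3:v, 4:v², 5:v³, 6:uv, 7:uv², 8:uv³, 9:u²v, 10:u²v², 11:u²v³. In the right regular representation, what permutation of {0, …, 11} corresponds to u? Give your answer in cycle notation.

(0 1 2)(3 6 9)(4 7 10)(5 8 11)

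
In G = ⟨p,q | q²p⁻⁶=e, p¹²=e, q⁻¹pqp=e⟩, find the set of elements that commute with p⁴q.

⟨p⁴q⟩ ⊆ C_G(p⁴q) since powers of p⁴q commute with p⁴q; so |C_G(p⁴q)| ≥ |⟨p⁴q⟩| = 4.
By orbit–stabilizer, |C_G(p⁴q)| = |G| / |conj. class of p⁴q| = 24 / 6 = 4.
The 4 elements commuting with p⁴q are {e, p⁶, p⁴q, p⁴q⁻¹}.

Answer: {e, p⁶, p⁴q, p⁴q⁻¹}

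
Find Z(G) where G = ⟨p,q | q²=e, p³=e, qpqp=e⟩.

An element z ∈ Z(G) iff z commutes with every generator.
For example e is central: e·p = p = p·e; e·q = q = q·e.
Whereas p ∉ Z(G) since p·q = pq ≠ p²q = q·p.
Checking each of the 6 elements this way gives Z(G) = {e}, of order 1.

Answer: {e}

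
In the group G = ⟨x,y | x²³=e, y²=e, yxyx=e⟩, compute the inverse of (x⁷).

The order of (x⁷) is 23 (smallest k with (x⁷)ᵏ = e), so (x⁷)⁻¹ = (x⁷)²² = x¹⁶.
Check: (x⁷) · (x¹⁶) → (x⁷) · x¹⁶ = e, giving e as required.

Answer: x¹⁶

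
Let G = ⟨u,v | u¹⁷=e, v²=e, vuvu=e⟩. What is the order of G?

Enumerate words in the generators, reducing via the relations: the distinct elements are
  {e, u, v, uv, u², u³, u⁴, u⁵, u⁶, u⁷, u⁸, u⁹, u²v, u³v, u¹², u¹³, u¹¹, u¹⁰, u¹⁴, u¹⁵, u¹⁶, u⁴v, u⁵v, u⁶v, u⁷v, u⁸v, u⁹v, u¹²v, u¹³v, u¹¹v, u¹⁰v, u¹⁴v, u¹⁵v, u¹⁶v}.
No further products give new elements, so |G| = 34.

Answer: 34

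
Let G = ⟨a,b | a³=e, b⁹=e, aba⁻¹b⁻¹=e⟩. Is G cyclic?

|G| = 27, but the maximum element order in G is 9 < 27. No single element generates all of G, so G is not cyclic.

Answer: No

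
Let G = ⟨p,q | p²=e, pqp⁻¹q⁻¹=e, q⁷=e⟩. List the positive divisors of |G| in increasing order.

|G| = 14 = 2 · 7. By Lagrange's theorem the order of any subgroup divides 14; the divisors of 14 are 1, 2, 7, 14.

Answer: 1, 2, 7, 14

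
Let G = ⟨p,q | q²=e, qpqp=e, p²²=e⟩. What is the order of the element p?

Compute successive powers until reaching e:
  p¹ = p, p² = p², p³ = p³, p⁴ = p⁴, p⁵ = p⁵, p⁶ = p⁶, p⁷ = p⁷, p⁸ = p⁸, p⁹ = p⁹, p¹⁰ = p¹⁰, p¹¹ = p¹¹, p¹² = p¹², p¹³ = p¹³, p¹⁴ = p¹⁴, p¹⁵ = p¹⁵, p¹⁶ = p¹⁶, p¹⁷ = p¹⁷, p¹⁸ = p¹⁸, p¹⁹ = p¹⁹, p²⁰ = p²⁰, p²¹ = p²¹, p²² = e.
The smallest positive k with pᵏ = e is 22.

Answer: 22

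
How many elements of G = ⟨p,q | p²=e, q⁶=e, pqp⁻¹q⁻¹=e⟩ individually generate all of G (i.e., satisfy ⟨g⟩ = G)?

⟨g⟩ = G would require ord(g) = |G| = 12, but the maximum element order in G is 6 < 12. So G is not cyclic and no single element generates it: the count is 0.

Answer: 0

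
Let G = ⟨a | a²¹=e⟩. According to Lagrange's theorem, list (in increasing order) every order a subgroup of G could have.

|G| = 21 = 3 · 7. By Lagrange's theorem the order of any subgroup divides 21; the divisors of 21 are 1, 3, 7, 21.

Answer: 1, 3, 7, 21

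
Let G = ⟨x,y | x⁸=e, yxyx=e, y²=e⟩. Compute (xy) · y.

Compute (xy) · y by multiplying left to right and reducing via the relations at each step:
  (xy) · y = x

Answer: x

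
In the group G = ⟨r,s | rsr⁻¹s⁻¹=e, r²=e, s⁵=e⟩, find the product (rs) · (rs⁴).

Compute (rs) · (rs⁴) by multiplying left to right and reducing via the relations at each step:
  (rs) · r = s
  s · s⁴ = e

Answer: e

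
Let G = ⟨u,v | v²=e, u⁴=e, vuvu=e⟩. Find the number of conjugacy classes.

The conjugacy classes (representative and size) are:
  [e] (size 1), [u] (size 2), [u²] (size 1), [u²v] (size 2), [u³v] (size 2).
Class equation: 1 + 2 + 1 + 2 + 2 = 8 = |G|. So G has 5 conjugacy classes.

Answer: 5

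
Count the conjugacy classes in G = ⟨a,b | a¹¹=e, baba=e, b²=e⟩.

The conjugacy classes (representative and size) are:
  [e] (size 1), [a¹⁰] (size 2), [a²] (size 2), [a³] (size 2), [a⁷] (size 2), [a⁶] (size 2), [a²b] (size 11).
Class equation: 1 + 2 + 2 + 2 + 2 + 2 + 11 = 22 = |G|. So G has 7 conjugacy classes.

Answer: 7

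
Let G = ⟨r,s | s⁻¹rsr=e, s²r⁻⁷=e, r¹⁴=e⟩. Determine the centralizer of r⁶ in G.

⟨r⁶⟩ ⊆ C_G(r⁶) since powers of r⁶ commute with r⁶; so |C_G(r⁶)| ≥ |⟨r⁶⟩| = 7.
By orbit–stabilizer, |C_G(r⁶)| = |G| / |conj. class of r⁶| = 28 / 2 = 14.
The 14 elements commuting with r⁶ are {e, r, r², r³, r⁴, r⁵, r⁶, r⁷, r⁸, r⁹, r¹⁰, r¹¹, r¹², r¹³}.

Answer: {e, r, r², r³, r⁴, r⁵, r⁶, r⁷, r⁸, r⁹, r¹⁰, r¹¹, r¹², r¹³}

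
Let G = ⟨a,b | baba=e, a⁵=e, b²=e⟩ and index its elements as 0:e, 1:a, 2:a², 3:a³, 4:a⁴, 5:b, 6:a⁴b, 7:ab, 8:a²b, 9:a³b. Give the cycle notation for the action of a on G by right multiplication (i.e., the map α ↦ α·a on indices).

(0 1 2 3 4)(5 6 9 8 7)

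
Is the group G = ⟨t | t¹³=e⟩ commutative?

G has a single generator, so G is cyclic and hence abelian.

Answer: Yes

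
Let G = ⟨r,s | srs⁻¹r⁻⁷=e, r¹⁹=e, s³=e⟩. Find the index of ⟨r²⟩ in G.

First find ord(r²) by computing successive powers:
  (r²)¹ = r², (r²)² = r⁴, (r²)³ = r⁶, (r²)⁴ = r⁸, (r²)⁵ = r¹⁰, (r²)⁶ = r¹², (r²)⁷ = r¹⁴, (r²)⁸ = r¹⁶, (r²)⁹ = r¹⁸, (r²)¹⁰ = r, (r²)¹¹ = r³, (r²)¹² = r⁵, (r²)¹³ = r⁷, (r²)¹⁴ = r⁹, (r²)¹⁵ = r¹¹, (r²)¹⁶ = r¹³, (r²)¹⁷ = r¹⁵, (r²)¹⁸ = r¹⁷, (r²)¹⁹ = e.
So |⟨r²⟩| = ord(r²) = 19. With |G| = 57, by Lagrange [G : ⟨r²⟩] = 57/19 = 3.

Answer: 3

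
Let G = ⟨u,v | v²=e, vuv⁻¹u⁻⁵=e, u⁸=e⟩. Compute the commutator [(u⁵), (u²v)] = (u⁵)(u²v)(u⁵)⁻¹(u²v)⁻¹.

[(u⁵), (u²v)] = (u⁵)·(u²v)·(u⁵)⁻¹·(u²v)⁻¹.
  (u⁵) · (u²v) = u⁷v
  (u⁷v) · (u³) = u⁶v
  (u⁶v) · (u⁶v) = u⁴

Answer: u⁴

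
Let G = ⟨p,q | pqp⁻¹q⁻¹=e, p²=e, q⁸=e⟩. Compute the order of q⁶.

Compute successive powers until reaching e:
  (q⁶)¹ = q⁶, (q⁶)² = q⁴, (q⁶)³ = q², (q⁶)⁴ = e.
The smallest positive k with (q⁶)ᵏ = e is 4.

Answer: 4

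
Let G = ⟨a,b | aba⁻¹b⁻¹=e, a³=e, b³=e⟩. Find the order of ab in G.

Compute successive powers until reaching e:
  (ab)¹ = ab, (ab)² = a²b², (ab)³ = e.
The smallest positive k with (ab)ᵏ = e is 3.

Answer: 3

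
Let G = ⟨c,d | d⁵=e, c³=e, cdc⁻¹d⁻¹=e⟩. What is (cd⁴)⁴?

Compute successive powers of (cd⁴), reducing at each step:
  (cd⁴)²: (cd⁴) · c = c²d⁴;   (c²d⁴) · d⁴ = c²d³
  (cd⁴)³: (c²d³) · c = d³;   (d³) · d⁴ = d²
  (cd⁴)⁴: (d²) · c = cd²;   (cd²) · d⁴ = cd

Answer: cd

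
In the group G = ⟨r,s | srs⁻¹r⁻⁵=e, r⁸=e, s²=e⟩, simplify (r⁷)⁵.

Compute successive powers of (r⁷), reducing at each step:
  (r⁷)²: (r⁷) · r⁷ = r⁶
  (r⁷)³: (r⁶) · r⁷ = r⁵
  (r⁷)⁴: (r⁵) · r⁷ = r⁴
  (r⁷)⁵: (r⁴) · r⁷ = r³

Answer: r³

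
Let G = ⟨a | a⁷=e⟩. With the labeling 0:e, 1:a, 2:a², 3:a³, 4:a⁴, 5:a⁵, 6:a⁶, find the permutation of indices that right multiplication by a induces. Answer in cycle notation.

(0 1 2 3 4 5 6)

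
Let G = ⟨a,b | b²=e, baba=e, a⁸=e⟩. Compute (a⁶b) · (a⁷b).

Compute (a⁶b) · (a⁷b) by multiplying left to right and reducing via the relations at each step:
  (a⁶b) · a⁷ = a⁷b
  (a⁷b) · b = a⁷

Answer: a⁷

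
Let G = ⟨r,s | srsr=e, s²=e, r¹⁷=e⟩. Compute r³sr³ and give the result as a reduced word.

Multiply left to right, reducing at each step:
  (r³) · s = r³s
  (r³s) · r³ = s

Answer: s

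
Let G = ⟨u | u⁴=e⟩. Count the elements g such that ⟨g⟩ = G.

G is cyclic of order 4. An element generates G iff its order is 4, and a cyclic group of order 4 has exactly φ(4) = 2 such elements.

Answer: 2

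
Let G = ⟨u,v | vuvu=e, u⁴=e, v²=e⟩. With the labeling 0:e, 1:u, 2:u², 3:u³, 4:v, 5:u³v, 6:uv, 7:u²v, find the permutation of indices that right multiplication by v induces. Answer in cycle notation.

(0 4)(1 6)(2 7)(3 5)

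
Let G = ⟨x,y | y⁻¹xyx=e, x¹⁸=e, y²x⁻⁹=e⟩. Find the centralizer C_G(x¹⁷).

⟨x¹⁷⟩ ⊆ C_G(x¹⁷) since powers of x¹⁷ commute with x¹⁷; so |C_G(x¹⁷)| ≥ |⟨x¹⁷⟩| = 18.
By orbit–stabilizer, |C_G(x¹⁷)| = |G| / |conj. class of x¹⁷| = 36 / 2 = 18.
The 18 elements commuting with x¹⁷ are {e, x, x², x³, x⁴, x⁵, x⁶, x⁷, x⁸, x⁹, x¹⁰, x¹¹, x¹², x¹³, x¹⁴, x¹⁵, x¹⁶, x¹⁷}.

Answer: {e, x, x², x³, x⁴, x⁵, x⁶, x⁷, x⁸, x⁹, x¹⁰, x¹¹, x¹², x¹³, x¹⁴, x¹⁵, x¹⁶, x¹⁷}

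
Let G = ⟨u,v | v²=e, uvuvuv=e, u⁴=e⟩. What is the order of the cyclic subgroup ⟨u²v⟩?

|⟨u²v⟩| equals the order of u²v. Compute successive powers until reaching e:
  (u²v)¹ = u²v, (u²v)² = u²vu²v, (u²v)³ = vu², (u²v)⁴ = e.
The smallest positive k with (u²v)ᵏ = e is 4, so |⟨u²v⟩| = 4.

Answer: 4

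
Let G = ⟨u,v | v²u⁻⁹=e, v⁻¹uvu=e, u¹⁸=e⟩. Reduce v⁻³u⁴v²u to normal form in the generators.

Multiply left to right, reducing at each step:
  v · u⁴ = u⁵v⁻¹
  (u⁵v⁻¹) · v² = u⁵v
  (u⁵v) · u = u⁴v

Answer: u⁴v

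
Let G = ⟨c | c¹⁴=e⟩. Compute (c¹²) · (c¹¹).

Compute (c¹²) · (c¹¹) by multiplying left to right and reducing via the relations at each step:
  (c¹²) · c¹¹ = c⁹

Answer: c⁹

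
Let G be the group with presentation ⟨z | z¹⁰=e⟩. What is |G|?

G is generated by a single element, so G is cyclic. The relator gives z¹⁰ = e and no smaller power is forced to be e, so the 10 powers {e, z, z², z³, z⁴, z⁵, z⁶, z⁷, z⁸, z⁹} are distinct. Hence |G| = 10.

Answer: 10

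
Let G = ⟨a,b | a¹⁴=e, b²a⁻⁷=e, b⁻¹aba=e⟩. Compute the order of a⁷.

Compute successive powers until reaching e:
  (a⁷)¹ = a⁷, (a⁷)² = e.
The smallest positive k with (a⁷)ᵏ = e is 2.

Answer: 2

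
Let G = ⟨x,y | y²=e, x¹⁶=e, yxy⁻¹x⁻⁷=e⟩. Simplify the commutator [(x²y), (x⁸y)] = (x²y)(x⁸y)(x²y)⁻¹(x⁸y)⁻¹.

[(x²y), (x⁸y)] = (x²y)·(x⁸y)·(x²y)⁻¹·(x⁸y)⁻¹.
  (x²y) · (x⁸y) = x¹⁰
  (x¹⁰) · (x²y) = x¹²y
  (x¹²y) · (x⁸y) = x⁴

Answer: x⁴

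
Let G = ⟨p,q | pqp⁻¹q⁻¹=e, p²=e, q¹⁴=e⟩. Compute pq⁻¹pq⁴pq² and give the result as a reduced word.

Multiply left to right, reducing at each step:
  p · q⁻¹ = pq¹³
  (pq¹³) · p = q¹³
  (q¹³) · q⁴ = q³
  (q³) · p = pq³
  (pq³) · q² = pq⁵

Answer: pq⁵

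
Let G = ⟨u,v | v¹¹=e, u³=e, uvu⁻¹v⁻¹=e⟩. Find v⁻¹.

The order of v is 11 (smallest k with vᵏ = e), so v⁻¹ = v¹⁰ = v¹⁰.
Check: v · (v¹⁰) → v · v¹⁰ = e, giving e as required.

Answer: v¹⁰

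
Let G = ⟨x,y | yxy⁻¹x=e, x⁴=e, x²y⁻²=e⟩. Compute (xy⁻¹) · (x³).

Compute (xy⁻¹) · (x³) by multiplying left to right and reducing via the relations at each step:
  (xy⁻¹) · x³ = y

Answer: y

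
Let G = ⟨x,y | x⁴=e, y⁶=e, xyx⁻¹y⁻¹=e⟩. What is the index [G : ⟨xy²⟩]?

First find ord(xy²) by computing successive powers:
  (xy²)¹ = xy², (xy²)² = x²y⁴, (xy²)³ = x³, (xy²)⁴ = y², (xy²)⁵ = xy⁴, (xy²)⁶ = x², (xy²)⁷ = x³y², (xy²)⁸ = y⁴, (xy²)⁹ = x, (xy²)¹⁰ = x²y², (xy²)¹¹ = x³y⁴, (xy²)¹² = e.
So |⟨xy²⟩| = ord(xy²) = 12. With |G| = 24, by Lagrange [G : ⟨xy²⟩] = 24/12 = 2.

Answer: 2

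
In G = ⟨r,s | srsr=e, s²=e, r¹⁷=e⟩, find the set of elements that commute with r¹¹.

⟨r¹¹⟩ ⊆ C_G(r¹¹) since powers of r¹¹ commute with r¹¹; so |C_G(r¹¹)| ≥ |⟨r¹¹⟩| = 17.
By orbit–stabilizer, |C_G(r¹¹)| = |G| / |conj. class of r¹¹| = 34 / 2 = 17.
The 17 elements commuting with r¹¹ are {e, r, r², r³, r⁴, r⁵, r⁶, r⁷, r⁸, r⁹, r¹⁰, r¹¹, r¹², r¹³, r¹⁴, r¹⁵, r¹⁶}.

Answer: {e, r, r², r³, r⁴, r⁵, r⁶, r⁷, r⁸, r⁹, r¹⁰, r¹¹, r¹², r¹³, r¹⁴, r¹⁵, r¹⁶}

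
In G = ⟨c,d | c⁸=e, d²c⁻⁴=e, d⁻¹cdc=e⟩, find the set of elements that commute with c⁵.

⟨c⁵⟩ ⊆ C_G(c⁵) since powers of c⁵ commute with c⁵; so |C_G(c⁵)| ≥ |⟨c⁵⟩| = 8.
By orbit–stabilizer, |C_G(c⁵)| = |G| / |conj. class of c⁵| = 16 / 2 = 8.
The 8 elements commuting with c⁵ are {e, c, c², c³, c⁴, c⁵, c⁶, c⁷}.

Answer: {e, c, c², c³, c⁴, c⁵, c⁶, c⁷}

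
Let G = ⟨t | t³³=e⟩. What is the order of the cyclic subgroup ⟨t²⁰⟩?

|⟨t²⁰⟩| equals the order of t²⁰. Compute successive powers until reaching e:
  (t²⁰)¹ = t²⁰, (t²⁰)² = t⁷, (t²⁰)³ = t²⁷, (t²⁰)⁴ = t¹⁴, (t²⁰)⁵ = t, (t²⁰)⁶ = t²¹, (t²⁰)⁷ = t⁸, (t²⁰)⁸ = t²⁸, (t²⁰)⁹ = t¹⁵, (t²⁰)¹⁰ = t², (t²⁰)¹¹ = t²², (t²⁰)¹² = t⁹, (t²⁰)¹³ = t²⁹, (t²⁰)¹⁴ = t¹⁶, (t²⁰)¹⁵ = t³, (t²⁰)¹⁶ = t²³, (t²⁰)¹⁷ = t¹⁰, (t²⁰)¹⁸ = t³⁰, (t²⁰)¹⁹ = t¹⁷, (t²⁰)²⁰ = t⁴, (t²⁰)²¹ = t²⁴, (t²⁰)²² = t¹¹, (t²⁰)²³ = t³¹, (t²⁰)²⁴ = t¹⁸, (t²⁰)²⁵ = t⁵, (t²⁰)²⁶ = t²⁵, (t²⁰)²⁷ = t¹², (t²⁰)²⁸ = t³², (t²⁰)²⁹ = t¹⁹, (t²⁰)³⁰ = t⁶, (t²⁰)³¹ = t²⁶, (t²⁰)³² = t¹³, (t²⁰)³³ = e.
The smallest positive k with (t²⁰)ᵏ = e is 33, so |⟨t²⁰⟩| = 33.

Answer: 33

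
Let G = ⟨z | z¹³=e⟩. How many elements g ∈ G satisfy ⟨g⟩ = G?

G is cyclic of order 13. An element generates G iff its order is 13, and a cyclic group of order 13 has exactly φ(13) = 12 such elements.

Answer: 12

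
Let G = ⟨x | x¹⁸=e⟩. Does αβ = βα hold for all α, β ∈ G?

G has a single generator, so G is cyclic and hence abelian.

Answer: Yes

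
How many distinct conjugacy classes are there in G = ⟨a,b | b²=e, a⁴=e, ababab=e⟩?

The conjugacy classes (representative and size) are:
  [e] (size 1), [a³] (size 6), [a²ba²b] (size 3), [aba³] (size 6), [ba³] (size 8).
Class equation: 1 + 6 + 3 + 6 + 8 = 24 = |G|. So G has 5 conjugacy classes.

Answer: 5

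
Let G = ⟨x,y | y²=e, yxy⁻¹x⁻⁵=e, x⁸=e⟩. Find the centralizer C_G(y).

⟨y⟩ ⊆ C_G(y) since powers of y commute with y; so |C_G(y)| ≥ |⟨y⟩| = 2.
By orbit–stabilizer, |C_G(y)| = |G| / |conj. class of y| = 16 / 2 = 8.
The 8 elements commuting with y are {e, x², x⁴, x⁶, y, x⁶y, x²y, x⁴y}.

Answer: {e, x², x⁴, x⁶, y, x⁶y, x²y, x⁴y}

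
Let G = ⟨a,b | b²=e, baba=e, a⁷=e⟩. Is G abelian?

a·b = ab but b·a = a⁶b, so a·b ≠ b·a and G is not abelian.

Answer: No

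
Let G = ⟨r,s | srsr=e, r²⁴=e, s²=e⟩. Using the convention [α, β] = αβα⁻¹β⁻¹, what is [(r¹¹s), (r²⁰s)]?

[(r¹¹s), (r²⁰s)] = (r¹¹s)·(r²⁰s)·(r¹¹s)⁻¹·(r²⁰s)⁻¹.
  (r¹¹s) · (r²⁰s) = r¹⁵
  (r¹⁵) · (r¹¹s) = r²s
  (r²s) · (r²⁰s) = r⁶

Answer: r⁶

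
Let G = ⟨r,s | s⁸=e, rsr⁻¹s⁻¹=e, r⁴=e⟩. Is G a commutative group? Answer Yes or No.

Each pair of generators commutes: r·s = rs = s·r. Since the generators pairwise commute, every element of G commutes with every other, so G is abelian.

Answer: Yes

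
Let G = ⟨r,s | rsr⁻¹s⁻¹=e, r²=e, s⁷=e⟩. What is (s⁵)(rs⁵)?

Compute (s⁵) · (rs⁵) by multiplying left to right and reducing via the relations at each step:
  (s⁵) · r = rs⁵
  (rs⁵) · s⁵ = rs³

Answer: rs³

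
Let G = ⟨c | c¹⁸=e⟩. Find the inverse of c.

The order of c is 18 (smallest k with cᵏ = e), so c⁻¹ = c¹⁷ = c¹⁷.
Check: c · (c¹⁷) → c · c¹⁷ = e, giving e as required.

Answer: c¹⁷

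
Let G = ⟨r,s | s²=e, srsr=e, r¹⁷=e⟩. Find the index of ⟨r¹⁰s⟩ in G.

First find ord(r¹⁰s) by computing successive powers:
  (r¹⁰s)¹ = r¹⁰s, (r¹⁰s)² = e.
So |⟨r¹⁰s⟩| = ord(r¹⁰s) = 2. With |G| = 34, by Lagrange [G : ⟨r¹⁰s⟩] = 34/2 = 17.

Answer: 17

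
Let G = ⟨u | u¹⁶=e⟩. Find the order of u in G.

Compute successive powers until reaching e:
  u¹ = u, u² = u², u³ = u³, u⁴ = u⁴, u⁵ = u⁵, u⁶ = u⁶, u⁷ = u⁷, u⁸ = u⁸, u⁹ = u⁹, u¹⁰ = u¹⁰, u¹¹ = u¹¹, u¹² = u¹², u¹³ = u¹³, u¹⁴ = u¹⁴, u¹⁵ = u¹⁵, u¹⁶ = e.
The smallest positive k with uᵏ = e is 16.

Answer: 16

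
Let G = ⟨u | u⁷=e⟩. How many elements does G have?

G is generated by a single element, so G is cyclic. The relator gives u⁷ = e and no smaller power is forced to be e, so the 7 powers {e, u, u², u³, u⁴, u⁵, u⁶} are distinct. Hence |G| = 7.

Answer: 7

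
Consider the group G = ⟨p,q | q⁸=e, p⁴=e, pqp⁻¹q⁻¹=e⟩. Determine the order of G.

Enumerate words in the generators, reducing via the relations: the distinct elements are
  {e, p, q, pq, p², p³, q², q³, q⁴, q⁵, q⁶, q⁷, pq², pq³, pq⁴, pq⁵, pq⁶, pq⁷, p²q, p³q, p²q², p²q³, p²q⁴, p²q⁵, p²q⁶, p²q⁷, p³q², p³q³, p³q⁴, p³q⁵, p³q⁶, p³q⁷}.
No further products give new elements, so |G| = 32.

Answer: 32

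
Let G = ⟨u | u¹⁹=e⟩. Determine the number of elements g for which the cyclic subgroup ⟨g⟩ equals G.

G is cyclic of order 19. An element generates G iff its order is 19, and a cyclic group of order 19 has exactly φ(19) = 18 such elements.

Answer: 18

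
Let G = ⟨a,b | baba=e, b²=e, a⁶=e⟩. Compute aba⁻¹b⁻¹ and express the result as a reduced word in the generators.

[a, b] = a·b·a⁻¹·b⁻¹.
  a · b = ab
  (ab) · (a⁵) = a²b
  (a²b) · b = a²

Answer: a²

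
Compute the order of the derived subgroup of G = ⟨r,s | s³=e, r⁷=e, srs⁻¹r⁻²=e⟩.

G' = [G, G] is generated by all commutators. The generator-pair commutators are: [r, s] = r⁶.
The subgroup they normally generate is {e, r, r², r³, r⁴, r⁵, r⁶}, of order 7.
Check: |G/G'| = 21/7 = 3 is the order of the abelianisation.

Answer: 7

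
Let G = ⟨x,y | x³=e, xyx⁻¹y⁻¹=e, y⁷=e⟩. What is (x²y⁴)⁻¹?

The order of (x²y⁴) is 21 (smallest k with (x²y⁴)ᵏ = e), so (x²y⁴)⁻¹ = (x²y⁴)²⁰ = xy³.
Check: (x²y⁴) · (xy³) → (x²y⁴) · x = y⁴;   (y⁴) · y³ = e, giving e as required.

Answer: xy³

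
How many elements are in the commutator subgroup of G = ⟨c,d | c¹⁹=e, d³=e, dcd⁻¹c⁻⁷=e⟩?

G' = [G, G] is generated by all commutators. The generator-pair commutators are: [c, d] = c¹³.
The subgroup they normally generate is {e, c, c², c³, c⁴, c⁵, c⁶, c⁷, c⁸, c⁹, c¹⁰, c¹¹, c¹², c¹³, c¹⁴, c¹⁵, c¹⁶, c¹⁷, c¹⁸}, of order 19.
Check: |G/G'| = 57/19 = 3 is the order of the abelianisation.

Answer: 19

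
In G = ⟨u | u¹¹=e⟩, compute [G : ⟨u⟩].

First find ord(u) by computing successive powers:
  u¹ = u, u² = u², u³ = u³, u⁴ = u⁴, u⁵ = u⁵, u⁶ = u⁶, u⁷ = u⁷, u⁸ = u⁸, u⁹ = u⁹, u¹⁰ = u¹⁰, u¹¹ = e.
So |⟨u⟩| = ord(u) = 11. With |G| = 11, by Lagrange [G : ⟨u⟩] = 11/11 = 1.

Answer: 1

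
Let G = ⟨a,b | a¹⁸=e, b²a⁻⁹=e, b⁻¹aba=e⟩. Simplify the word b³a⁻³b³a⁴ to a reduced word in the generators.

Multiply left to right, reducing at each step:
  (b⁻¹) · a⁻³ = a³b⁻¹
  (a³b⁻¹) · b³ = a¹²
  (a¹²) · a⁴ = a¹⁶

Answer: a¹⁶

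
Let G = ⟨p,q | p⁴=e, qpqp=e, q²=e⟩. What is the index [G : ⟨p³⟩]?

First find ord(p³) by computing successive powers:
  (p³)¹ = p³, (p³)² = p², (p³)³ = p, (p³)⁴ = e.
So |⟨p³⟩| = ord(p³) = 4. With |G| = 8, by Lagrange [G : ⟨p³⟩] = 8/4 = 2.

Answer: 2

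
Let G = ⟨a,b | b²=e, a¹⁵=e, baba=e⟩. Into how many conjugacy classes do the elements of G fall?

The conjugacy classes (representative and size) are:
  [e] (size 1), [a¹⁴] (size 2), [a²] (size 2), [a³] (size 2), [a⁴] (size 2), [a¹⁰] (size 2), [a⁹] (size 2), [a⁷] (size 2), [a¹³b] (size 15).
Class equation: 1 + 2 + 2 + 2 + 2 + 2 + 2 + 2 + 15 = 30 = |G|. So G has 9 conjugacy classes.

Answer: 9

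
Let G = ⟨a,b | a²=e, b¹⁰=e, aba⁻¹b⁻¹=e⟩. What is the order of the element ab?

Compute successive powers until reaching e:
  (ab)¹ = ab, (ab)² = b², (ab)³ = ab³, (ab)⁴ = b⁴, (ab)⁵ = ab⁵, (ab)⁶ = b⁶, (ab)⁷ = ab⁷, (ab)⁸ = b⁸, (ab)⁹ = ab⁹, (ab)¹⁰ = e.
The smallest positive k with (ab)ᵏ = e is 10.

Answer: 10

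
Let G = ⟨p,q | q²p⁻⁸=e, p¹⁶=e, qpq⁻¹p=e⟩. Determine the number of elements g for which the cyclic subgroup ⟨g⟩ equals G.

⟨g⟩ = G would require ord(g) = |G| = 32, but the maximum element order in G is 16 < 32. So G is not cyclic and no single element generates it: the count is 0.

Answer: 0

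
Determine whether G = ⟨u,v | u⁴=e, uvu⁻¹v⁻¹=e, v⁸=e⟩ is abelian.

Each pair of generators commutes: u·v = uv = v·u. Since the generators pairwise commute, every element of G commutes with every other, so G is abelian.

Answer: Yes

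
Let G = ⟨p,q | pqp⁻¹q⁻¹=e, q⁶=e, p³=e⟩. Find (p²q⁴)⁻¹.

The order of (p²q⁴) is 3 (smallest k with (p²q⁴)ᵏ = e), so (p²q⁴)⁻¹ = (p²q⁴)² = pq².
Check: (p²q⁴) · (pq²) → (p²q⁴) · p = q⁴;   (q⁴) · q² = e, giving e as required.

Answer: pq²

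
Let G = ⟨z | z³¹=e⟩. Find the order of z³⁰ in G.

Compute successive powers until reaching e:
  (z³⁰)¹ = z³⁰, (z³⁰)² = z²⁹, (z³⁰)³ = z²⁸, (z³⁰)⁴ = z²⁷, (z³⁰)⁵ = z²⁶, (z³⁰)⁶ = z²⁵, (z³⁰)⁷ = z²⁴, (z³⁰)⁸ = z²³, (z³⁰)⁹ = z²², (z³⁰)¹⁰ = z²¹, (z³⁰)¹¹ = z²⁰, (z³⁰)¹² = z¹⁹, (z³⁰)¹³ = z¹⁸, (z³⁰)¹⁴ = z¹⁷, (z³⁰)¹⁵ = z¹⁶, (z³⁰)¹⁶ = z¹⁵, (z³⁰)¹⁷ = z¹⁴, (z³⁰)¹⁸ = z¹³, (z³⁰)¹⁹ = z¹², (z³⁰)²⁰ = z¹¹, (z³⁰)²¹ = z¹⁰, (z³⁰)²² = z⁹, (z³⁰)²³ = z⁸, (z³⁰)²⁴ = z⁷, (z³⁰)²⁵ = z⁶, (z³⁰)²⁶ = z⁵, (z³⁰)²⁷ = z⁴, (z³⁰)²⁸ = z³, (z³⁰)²⁹ = z², (z³⁰)³⁰ = z, (z³⁰)³¹ = e.
The smallest positive k with (z³⁰)ᵏ = e is 31.

Answer: 31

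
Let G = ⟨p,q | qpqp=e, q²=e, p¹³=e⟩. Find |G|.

Enumerate words in the generators, reducing via the relations: the distinct elements are
  {e, p, q, pq, p², p³, p⁴, p⁵, p⁶, p⁷, p⁸, p⁹, p²q, p³q, p¹², p¹¹, p¹⁰, p⁴q, p⁵q, p⁶q, p⁷q, p⁸q, p⁹q, p¹²q, p¹¹q, p¹⁰q}.
No further products give new elements, so |G| = 26.

Answer: 26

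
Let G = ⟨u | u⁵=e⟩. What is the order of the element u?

Compute successive powers until reaching e:
  u¹ = u, u² = u², u³ = u³, u⁴ = u⁴, u⁵ = e.
The smallest positive k with uᵏ = e is 5.

Answer: 5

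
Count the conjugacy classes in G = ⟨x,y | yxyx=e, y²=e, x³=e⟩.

The conjugacy classes (representative and size) are:
  [e] (size 1), [x] (size 2), [xy] (size 3).
Class equation: 1 + 2 + 3 = 6 = |G|. So G has 3 conjugacy classes.

Answer: 3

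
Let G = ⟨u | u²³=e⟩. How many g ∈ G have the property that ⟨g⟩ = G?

G is cyclic of order 23. An element generates G iff its order is 23, and a cyclic group of order 23 has exactly φ(23) = 22 such elements.

Answer: 22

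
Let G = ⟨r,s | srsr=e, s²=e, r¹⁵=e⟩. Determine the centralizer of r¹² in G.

⟨r¹²⟩ ⊆ C_G(r¹²) since powers of r¹² commute with r¹²; so |C_G(r¹²)| ≥ |⟨r¹²⟩| = 5.
By orbit–stabilizer, |C_G(r¹²)| = |G| / |conj. class of r¹²| = 30 / 2 = 15.
The 15 elements commuting with r¹² are {e, r, r², r³, r⁴, r⁵, r⁶, r⁷, r⁸, r⁹, r¹⁰, r¹¹, r¹², r¹³, r¹⁴}.

Answer: {e, r, r², r³, r⁴, r⁵, r⁶, r⁷, r⁸, r⁹, r¹⁰, r¹¹, r¹², r¹³, r¹⁴}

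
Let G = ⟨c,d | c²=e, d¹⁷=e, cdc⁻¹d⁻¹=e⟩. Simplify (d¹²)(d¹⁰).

Compute (d¹²) · (d¹⁰) by multiplying left to right and reducing via the relations at each step:
  (d¹²) · d¹⁰ = d⁵

Answer: d⁵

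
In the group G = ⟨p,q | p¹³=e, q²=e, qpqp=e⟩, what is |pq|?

Compute successive powers until reaching e:
  (pq)¹ = pq, (pq)² = e.
The smallest positive k with (pq)ᵏ = e is 2.

Answer: 2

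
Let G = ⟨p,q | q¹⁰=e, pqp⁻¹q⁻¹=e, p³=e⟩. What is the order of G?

Enumerate words in the generators, reducing via the relations: the distinct elements are
  {e, p, q, pq, p², q², q³, q⁴, q⁵, q⁶, q⁷, q⁸, q⁹, pq², pq³, pq⁴, pq⁵, pq⁶, pq⁷, pq⁸, pq⁹, p²q, p²q², p²q³, p²q⁴, p²q⁵, p²q⁶, p²q⁷, p²q⁸, p²q⁹}.
No further products give new elements, so |G| = 30.

Answer: 30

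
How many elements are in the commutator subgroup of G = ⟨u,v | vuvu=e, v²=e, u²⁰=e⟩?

G' = [G, G] is generated by all commutators. The generator-pair commutators are: [u, v] = u².
The subgroup they normally generate is {e, u², u⁴, u⁶, u⁸, u¹⁰, u¹², u¹⁴, u¹⁶, u¹⁸}, of order 10.
Check: |G/G'| = 40/10 = 4 is the order of the abelianisation.

Answer: 10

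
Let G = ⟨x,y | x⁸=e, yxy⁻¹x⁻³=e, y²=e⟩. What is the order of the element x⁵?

Compute successive powers until reaching e:
  (x⁵)¹ = x⁵, (x⁵)² = x², (x⁵)³ = x⁷, (x⁵)⁴ = x⁴, (x⁵)⁵ = x, (x⁵)⁶ = x⁶, (x⁵)⁷ = x³, (x⁵)⁸ = e.
The smallest positive k with (x⁵)ᵏ = e is 8.

Answer: 8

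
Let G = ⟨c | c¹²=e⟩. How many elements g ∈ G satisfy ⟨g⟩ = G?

G is cyclic of order 12. An element generates G iff its order is 12, and a cyclic group of order 12 has exactly φ(12) = 4 such elements.

Answer: 4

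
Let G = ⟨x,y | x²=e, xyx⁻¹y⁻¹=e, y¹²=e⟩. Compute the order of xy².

Compute successive powers until reaching e:
  (xy²)¹ = xy², (xy²)² = y⁴, (xy²)³ = xy⁶, (xy²)⁴ = y⁸, (xy²)⁵ = xy¹⁰, (xy²)⁶ = e.
The smallest positive k with (xy²)ᵏ = e is 6.

Answer: 6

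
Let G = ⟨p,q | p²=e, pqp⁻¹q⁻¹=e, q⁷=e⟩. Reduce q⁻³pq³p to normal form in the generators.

Multiply left to right, reducing at each step:
  (q⁴) · p = pq⁴
  (pq⁴) · q³ = p
  p · p = e

Answer: e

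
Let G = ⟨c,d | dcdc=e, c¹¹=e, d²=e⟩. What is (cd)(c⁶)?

Compute (cd) · (c⁶) by multiplying left to right and reducing via the relations at each step:
  (cd) · c⁶ = c⁶d

Answer: c⁶d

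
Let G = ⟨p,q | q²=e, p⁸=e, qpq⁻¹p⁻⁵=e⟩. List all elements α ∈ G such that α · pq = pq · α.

⟨pq⟩ ⊆ C_G(pq) since powers of pq commute with pq; so |C_G(pq)| ≥ |⟨pq⟩| = 8.
By orbit–stabilizer, |C_G(pq)| = |G| / |conj. class of pq| = 16 / 2 = 8.
The 8 elements commuting with pq are {e, p², p⁴, p⁶, p⁵q, pq, p⁷q, p³q}.

Answer: {e, p², p⁴, p⁶, p⁵q, pq, p⁷q, p³q}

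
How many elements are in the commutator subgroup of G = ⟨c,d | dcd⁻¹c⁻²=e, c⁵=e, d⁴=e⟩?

G' = [G, G] is generated by all commutators. The generator-pair commutators are: [c, d] = c⁴.
The subgroup they normally generate is {e, c, c², c³, c⁴}, of order 5.
Check: |G/G'| = 20/5 = 4 is the order of the abelianisation.

Answer: 5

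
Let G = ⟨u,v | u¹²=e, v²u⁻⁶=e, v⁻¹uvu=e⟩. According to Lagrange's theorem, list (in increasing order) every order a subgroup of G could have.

|G| = 24 = 2³ · 3. By Lagrange's theorem the order of any subgroup divides 24; the divisors of 24 are 1, 2, 3, 4, 6, 8, 12, 24.

Answer: 1, 2, 3, 4, 6, 8, 12, 24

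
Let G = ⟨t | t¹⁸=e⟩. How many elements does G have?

G is generated by a single element, so G is cyclic. The relator gives t¹⁸ = e and no smaller power is forced to be e, so the 18 powers {e, t, t², t³, t⁴, t⁵, t⁶, t⁷, t⁸, t⁹, t¹², t¹³, t¹¹, t¹⁰, t¹⁴, t¹⁵, t¹⁶, t¹⁷} are distinct. Hence |G| = 18.

Answer: 18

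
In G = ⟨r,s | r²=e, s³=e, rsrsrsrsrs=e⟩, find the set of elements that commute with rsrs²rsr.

⟨rsrs²rsr⟩ ⊆ C_G(rsrs²rsr) since powers of rsrs²rsr commute with rsrs²rsr; so |C_G(rsrs²rsr)| ≥ |⟨rsrs²rsr⟩| = 5.
By orbit–stabilizer, |C_G(rsrs²rsr)| = |G| / |conj. class of rsrs²rsr| = 60 / 12 = 5.
The 5 elements commuting with rsrs²rsr are {e, rsrsr, rs²rs²r, rsrs²rsr, rs²rsrs²r}.

Answer: {e, rsrsr, rs²rs²r, rsrs²rsr, rs²rsrs²r}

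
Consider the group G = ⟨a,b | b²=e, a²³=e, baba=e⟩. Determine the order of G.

Enumerate words in the generators, reducing via the relations: the distinct elements are
  {a, b, e, ab, a², a³, a⁴, a⁵, a⁶, a⁷, a⁸, a⁹, a²b, a²², a²¹, a²⁰, a³b, a¹², a¹³, a¹¹, a¹⁰, a¹⁴, a¹⁵, a¹⁶, a¹⁷, a¹⁸, a¹⁹, a⁴b, a⁵b, a⁶b, a⁷b, a⁸b, a⁹b, a²²b, a²¹b, a²⁰b, a¹²b, a¹³b, a¹¹b, a¹⁰b, a¹⁴b, a¹⁵b, a¹⁶b, a¹⁷b, a¹⁸b, a¹⁹b}.
No further products give new elements, so |G| = 46.

Answer: 46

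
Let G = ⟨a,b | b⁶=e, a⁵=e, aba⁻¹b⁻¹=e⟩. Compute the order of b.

Compute successive powers until reaching e:
  b¹ = b, b² = b², b³ = b³, b⁴ = b⁴, b⁵ = b⁵, b⁶ = e.
The smallest positive k with bᵏ = e is 6.

Answer: 6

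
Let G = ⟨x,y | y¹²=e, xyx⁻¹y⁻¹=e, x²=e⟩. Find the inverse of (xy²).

The order of (xy²) is 6 (smallest k with (xy²)ᵏ = e), so (xy²)⁻¹ = (xy²)⁵ = xy¹⁰.
Check: (xy²) · (xy¹⁰) → (xy²) · x = y²;   (y²) · y¹⁰ = e, giving e as required.

Answer: xy¹⁰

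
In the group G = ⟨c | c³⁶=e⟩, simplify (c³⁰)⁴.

Compute successive powers of (c³⁰), reducing at each step:
  (c³⁰)²: (c³⁰) · c³⁰ = c²⁴
  (c³⁰)³: (c²⁴) · c³⁰ = c¹⁸
  (c³⁰)⁴: (c¹⁸) · c³⁰ = c¹²

Answer: c¹²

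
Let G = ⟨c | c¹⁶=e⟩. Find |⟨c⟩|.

|⟨c⟩| equals the order of c. Compute successive powers until reaching e:
  c¹ = c, c² = c², c³ = c³, c⁴ = c⁴, c⁵ = c⁵, c⁶ = c⁶, c⁷ = c⁷, c⁸ = c⁸, c⁹ = c⁹, c¹⁰ = c¹⁰, c¹¹ = c¹¹, c¹² = c¹², c¹³ = c¹³, c¹⁴ = c¹⁴, c¹⁵ = c¹⁵, c¹⁶ = e.
The smallest positive k with cᵏ = e is 16, so |⟨c⟩| = 16.

Answer: 16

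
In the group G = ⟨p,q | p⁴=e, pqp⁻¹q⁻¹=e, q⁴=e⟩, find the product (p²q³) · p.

Compute (p²q³) · p by multiplying left to right and reducing via the relations at each step:
  (p²q³) · p = p³q³

Answer: p³q³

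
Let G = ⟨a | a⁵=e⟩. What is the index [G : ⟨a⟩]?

First find ord(a) by computing successive powers:
  a¹ = a, a² = a², a³ = a³, a⁴ = a⁴, a⁵ = e.
So |⟨a⟩| = ord(a) = 5. With |G| = 5, by Lagrange [G : ⟨a⟩] = 5/5 = 1.

Answer: 1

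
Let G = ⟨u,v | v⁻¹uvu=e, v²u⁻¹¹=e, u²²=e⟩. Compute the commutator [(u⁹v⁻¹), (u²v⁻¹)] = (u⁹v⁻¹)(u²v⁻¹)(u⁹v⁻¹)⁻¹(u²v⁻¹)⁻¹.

[(u⁹v⁻¹), (u²v⁻¹)] = (u⁹v⁻¹)·(u²v⁻¹)·(u⁹v⁻¹)⁻¹·(u²v⁻¹)⁻¹.
  (u⁹v⁻¹) · (u²v⁻¹) = u¹⁸
  (u¹⁸) · (u⁹v) = u⁵v
  (u⁵v) · (u²v) = u¹⁴

Answer: u¹⁴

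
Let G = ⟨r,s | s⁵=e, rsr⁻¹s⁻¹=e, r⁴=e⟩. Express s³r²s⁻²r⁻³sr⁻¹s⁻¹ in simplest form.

Multiply left to right, reducing at each step:
  (s³) · r² = r²s³
  (r²s³) · s⁻² = r²s
  (r²s) · r⁻³ = r³s
  (r³s) · s = r³s²
  (r³s²) · r⁻¹ = r²s²
  (r²s²) · s⁻¹ = r²s

Answer: r²s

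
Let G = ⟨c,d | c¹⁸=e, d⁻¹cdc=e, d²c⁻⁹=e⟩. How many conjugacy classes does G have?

The conjugacy classes (representative and size) are:
  [e] (size 1), [c¹⁷] (size 2), [c¹⁶] (size 2), [c³] (size 2), [c¹⁴] (size 2), [c¹³] (size 2), [c¹²] (size 2), [c¹¹] (size 2), [c¹⁰] (size 2), [c⁹] (size 1), [c⁸d] (size 9), [cd] (size 9).
Class equation: 1 + 2 + 2 + 2 + 2 + 2 + 2 + 2 + 2 + 1 + 9 + 9 = 36 = |G|. So G has 12 conjugacy classes.

Answer: 12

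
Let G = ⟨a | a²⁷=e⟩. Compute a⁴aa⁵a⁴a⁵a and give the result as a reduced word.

Multiply left to right, reducing at each step:
  (a⁴) · a = a⁵
  (a⁵) · a⁵ = a¹⁰
  (a¹⁰) · a⁴ = a¹⁴
  (a¹⁴) · a⁵ = a¹⁹
  (a¹⁹) · a = a²⁰

Answer: a²⁰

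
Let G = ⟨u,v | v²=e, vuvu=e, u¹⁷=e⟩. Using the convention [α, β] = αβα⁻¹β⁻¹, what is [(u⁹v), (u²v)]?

[(u⁹v), (u²v)] = (u⁹v)·(u²v)·(u⁹v)⁻¹·(u²v)⁻¹.
  (u⁹v) · (u²v) = u⁷
  (u⁷) · (u⁹v) = u¹⁶v
  (u¹⁶v) · (u²v) = u¹⁴

Answer: u¹⁴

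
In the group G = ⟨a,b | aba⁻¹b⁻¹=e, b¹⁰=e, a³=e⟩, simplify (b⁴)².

Compute successive powers of (b⁴), reducing at each step:
  (b⁴)²: (b⁴) · b⁴ = b⁸

Answer: b⁸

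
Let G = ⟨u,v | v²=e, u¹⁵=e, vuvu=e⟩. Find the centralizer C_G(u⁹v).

⟨u⁹v⟩ ⊆ C_G(u⁹v) since powers of u⁹v commute with u⁹v; so |C_G(u⁹v)| ≥ |⟨u⁹v⟩| = 2.
By orbit–stabilizer, |C_G(u⁹v)| = |G| / |conj. class of u⁹v| = 30 / 15 = 2.
The 2 elements commuting with u⁹v are {e, u⁹v}.

Answer: {e, u⁹v}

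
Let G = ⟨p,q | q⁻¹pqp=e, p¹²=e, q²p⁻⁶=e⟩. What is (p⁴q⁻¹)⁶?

Compute successive powers of (p⁴q⁻¹), reducing at each step:
  (p⁴q⁻¹)²: (p⁴q⁻¹) · p⁴ = q⁻¹;   (q⁻¹) · q⁻¹ = p⁶
  (p⁴q⁻¹)³: (p⁶) · p⁴ = p¹⁰;   (p¹⁰) · q⁻¹ = p⁴q
  (p⁴q⁻¹)⁴: (p⁴q) · p⁴ = q;   q · q⁻¹ = e
  (p⁴q⁻¹)⁵: e · p⁴ = p⁴;   (p⁴) · q⁻¹ = p⁴q⁻¹
  (p⁴q⁻¹)⁶: (p⁴q⁻¹) · p⁴ = q⁻¹;   (q⁻¹) · q⁻¹ = p⁶

Answer: p⁶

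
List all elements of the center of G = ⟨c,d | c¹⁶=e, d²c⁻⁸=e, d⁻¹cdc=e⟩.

An element z ∈ Z(G) iff z commutes with every generator.
For example c⁸ is central: (c⁸)·c = c⁹ = c·(c⁸); (c⁸)·d = d⁻¹ = d·(c⁸).
Whereas c ∉ Z(G) since c·d = cd ≠ c⁷d⁻¹ = d·c.
Checking each of the 32 elements this way gives Z(G) = {e, c⁸}, of order 2.

Answer: {e, c⁸}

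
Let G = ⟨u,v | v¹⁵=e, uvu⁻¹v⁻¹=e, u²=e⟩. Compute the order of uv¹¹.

Compute successive powers until reaching e:
  (uv¹¹)¹ = uv¹¹, (uv¹¹)² = v⁷, (uv¹¹)³ = uv³, (uv¹¹)⁴ = v¹⁴, (uv¹¹)⁵ = uv¹⁰, (uv¹¹)⁶ = v⁶, (uv¹¹)⁷ = uv², (uv¹¹)⁸ = v¹³, (uv¹¹)⁹ = uv⁹, (uv¹¹)¹⁰ = v⁵, (uv¹¹)¹¹ = uv, (uv¹¹)¹² = v¹², (uv¹¹)¹³ = uv⁸, (uv¹¹)¹⁴ = v⁴, (uv¹¹)¹⁵ = u, (uv¹¹)¹⁶ = v¹¹, (uv¹¹)¹⁷ = uv⁷, (uv¹¹)¹⁸ = v³, (uv¹¹)¹⁹ = uv¹⁴, (uv¹¹)²⁰ = v¹⁰, (uv¹¹)²¹ = uv⁶, (uv¹¹)²² = v², (uv¹¹)²³ = uv¹³, (uv¹¹)²⁴ = v⁹, (uv¹¹)²⁵ = uv⁵, (uv¹¹)²⁶ = v, (uv¹¹)²⁷ = uv¹², (uv¹¹)²⁸ = v⁸, (uv¹¹)²⁹ = uv⁴, (uv¹¹)³⁰ = e.
The smallest positive k with (uv¹¹)ᵏ = e is 30.

Answer: 30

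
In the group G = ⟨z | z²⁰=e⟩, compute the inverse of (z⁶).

The order of (z⁶) is 10 (smallest k with (z⁶)ᵏ = e), so (z⁶)⁻¹ = (z⁶)⁹ = z¹⁴.
Check: (z⁶) · (z¹⁴) → (z⁶) · z¹⁴ = e, giving e as required.

Answer: z¹⁴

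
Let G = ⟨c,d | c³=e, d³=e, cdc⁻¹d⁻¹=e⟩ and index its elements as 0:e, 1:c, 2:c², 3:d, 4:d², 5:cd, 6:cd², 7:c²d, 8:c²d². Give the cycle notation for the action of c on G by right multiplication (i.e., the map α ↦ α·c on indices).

(0 1 2)(3 5 7)(4 6 8)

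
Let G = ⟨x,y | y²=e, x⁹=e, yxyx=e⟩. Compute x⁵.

Compute successive powers of x, reducing at each step:
  x²: x · x = x²
  x³: (x²) · x = x³
  x⁴: (x³) · x = x⁴
  x⁵: (x⁴) · x = x⁵

Answer: x⁵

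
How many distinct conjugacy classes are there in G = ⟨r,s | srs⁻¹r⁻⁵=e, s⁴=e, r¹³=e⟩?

The conjugacy classes (representative and size) are:
  [e] (size 1), [r] (size 4), [r²] (size 4), [r⁹] (size 4), [r¹²s] (size 13), [r⁴s²] (size 13), [r¹²s³] (size 13).
Class equation: 1 + 4 + 4 + 4 + 13 + 13 + 13 = 52 = |G|. So G has 7 conjugacy classes.

Answer: 7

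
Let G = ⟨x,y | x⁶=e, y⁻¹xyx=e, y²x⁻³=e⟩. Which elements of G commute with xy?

⟨xy⟩ ⊆ C_G(xy) since powers of xy commute with xy; so |C_G(xy)| ≥ |⟨xy⟩| = 4.
By orbit–stabilizer, |C_G(xy)| = |G| / |conj. class of xy| = 12 / 3 = 4.
The 4 elements commuting with xy are {e, x³, xy, xy⁻¹}.

Answer: {e, x³, xy, xy⁻¹}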